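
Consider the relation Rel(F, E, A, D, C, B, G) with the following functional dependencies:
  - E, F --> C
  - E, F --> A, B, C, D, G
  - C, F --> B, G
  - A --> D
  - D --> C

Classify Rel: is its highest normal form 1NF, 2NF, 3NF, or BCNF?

Candidate key: {E, F}. Prime attributes: {E, F}.
C, F --> B, G: {C, F}⁺ = {B, C, F, G}, which is not all of the attributes, so the left side is not a superkey — BCNF is violated.
C, F --> B, G determines the non-prime attributes {B, G} from a non-superkey — 3NF is violated.
No proper subset of a key has a non-prime attribute in its closure, so there is no partial dependency; 2NF holds.

2NF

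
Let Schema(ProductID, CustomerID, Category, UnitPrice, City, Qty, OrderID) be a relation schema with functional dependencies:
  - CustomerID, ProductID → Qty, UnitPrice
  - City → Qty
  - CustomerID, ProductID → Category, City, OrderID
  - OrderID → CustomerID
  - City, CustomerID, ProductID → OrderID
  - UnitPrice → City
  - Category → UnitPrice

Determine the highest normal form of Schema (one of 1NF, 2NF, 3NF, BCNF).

2NF

Candidate keys: {CustomerID, ProductID}, {OrderID, ProductID}. Prime attributes: {CustomerID, OrderID, ProductID}.
For City → Qty we have {City}⁺ = {City, Qty}; {City} is not a superkey, so BCNF fails.
City → Qty determines the non-prime attribute {Qty} from a non-superkey — 3NF is violated.
Checking every proper subset of each key, none determines a non-prime attribute — 2NF is satisfied.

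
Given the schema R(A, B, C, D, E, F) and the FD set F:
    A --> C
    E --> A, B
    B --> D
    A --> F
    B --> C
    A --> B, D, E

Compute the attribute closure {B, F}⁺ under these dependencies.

Start with {B, F}.
B --> D applies; add {D} → now {B, D, F}.
B --> C applies; add {C} → now {B, C, D, F}.
No further FD applies.

{B, C, D, F}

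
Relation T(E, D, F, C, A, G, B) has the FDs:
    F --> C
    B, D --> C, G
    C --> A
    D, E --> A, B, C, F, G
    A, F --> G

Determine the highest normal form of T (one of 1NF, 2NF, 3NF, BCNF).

2NF

Candidate key: {D, E}. Prime attributes: {D, E}.
F --> C: {F}⁺ = {A, C, F, G}, which is not all of the attributes, so the left side is not a superkey — BCNF is violated.
Because {C} is non-prime and the left side of F --> C is not a superkey, the relation is not in 3NF.
Checking every proper subset of each key, none determines a non-prime attribute — 2NF is satisfied.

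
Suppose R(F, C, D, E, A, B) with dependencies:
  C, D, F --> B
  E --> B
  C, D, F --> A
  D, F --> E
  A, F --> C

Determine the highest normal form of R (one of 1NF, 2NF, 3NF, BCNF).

Candidate keys: {A, D, F}, {C, D, F}. Prime attributes: {A, C, D, F}.
E --> B breaks BCNF: {E}⁺ = {B, E}, so {E} is not a superkey.
Because {B} is non-prime and the left side of E --> B is not a superkey, the relation is not in 3NF.
The proper key subset {D, F} of {A, D, F} determines non-prime {B, E}, so the relation is not even in 2NF.

1NF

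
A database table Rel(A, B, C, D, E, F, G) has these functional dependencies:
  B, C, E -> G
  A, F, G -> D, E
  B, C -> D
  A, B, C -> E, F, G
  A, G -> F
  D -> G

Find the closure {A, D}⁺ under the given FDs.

Start with {A, D}.
D -> G applies; add {G} → now {A, D, G}.
A, G -> F applies; add {F} → now {A, D, F, G}.
A, F, G -> D, E applies; add {E} → now {A, D, E, F, G}.
No further FD applies.

{A, D, E, F, G}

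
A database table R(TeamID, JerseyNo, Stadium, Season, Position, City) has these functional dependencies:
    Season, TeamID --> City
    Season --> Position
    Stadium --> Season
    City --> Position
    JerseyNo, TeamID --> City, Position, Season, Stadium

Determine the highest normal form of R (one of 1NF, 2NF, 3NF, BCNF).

Candidate key: {JerseyNo, TeamID}. Prime attributes: {JerseyNo, TeamID}.
Season, TeamID --> City breaks BCNF: {Season, TeamID}⁺ = {City, Position, Season, TeamID}, so {Season, TeamID} is not a superkey.
Season, TeamID --> City determines the non-prime attribute {City} from a non-superkey — 3NF is violated.
Checking every proper subset of each key, none determines a non-prime attribute — 2NF is satisfied.

2NF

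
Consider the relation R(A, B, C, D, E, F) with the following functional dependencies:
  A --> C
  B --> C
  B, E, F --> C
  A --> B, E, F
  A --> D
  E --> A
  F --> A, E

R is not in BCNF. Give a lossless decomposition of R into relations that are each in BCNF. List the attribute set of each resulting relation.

Candidate keys of the original relation: {A}, {E}, {F}.
Within {A, B, C, D, E, F}: {B}⁺ ∩ {A, B, C, D, E, F} = {B, C}, not the whole set, so B --> C violates BCNF; decompose into {B, C} and {A, B, D, E, F}.
{B, C}: every determinant is a superkey — BCNF.
{A, B, D, E, F}: every determinant is a superkey — BCNF.

{A, B, D, E, F}; {B, C}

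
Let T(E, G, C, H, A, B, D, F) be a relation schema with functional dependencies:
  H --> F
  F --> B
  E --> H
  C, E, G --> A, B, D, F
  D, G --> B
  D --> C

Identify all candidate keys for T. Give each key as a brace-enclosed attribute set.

Attributes never on any right-hand side: {E, G} — every candidate key must contain all of them.
{C, E, G}⁺ = {A, B, C, D, E, F, G, H} — all of the relation — so {C, E, G} is a candidate key.
{D, E, G}⁺ = {A, B, C, D, E, F, G, H} — all of the relation — so {D, E, G} is a candidate key.
Any other superkey properly contains one of these, so there are no further candidate keys.

{C, E, G}, {D, E, G}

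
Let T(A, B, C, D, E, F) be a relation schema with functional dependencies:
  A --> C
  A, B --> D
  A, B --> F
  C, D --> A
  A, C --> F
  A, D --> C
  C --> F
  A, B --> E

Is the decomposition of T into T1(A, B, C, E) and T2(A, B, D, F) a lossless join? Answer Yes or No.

Yes

T1 ∩ T2 = {A, B}; its closure under F is {A, B, C, D, E, F}.
T1 is contained in that closure, so T1 ∩ T2 --> T1 holds and the join is lossless.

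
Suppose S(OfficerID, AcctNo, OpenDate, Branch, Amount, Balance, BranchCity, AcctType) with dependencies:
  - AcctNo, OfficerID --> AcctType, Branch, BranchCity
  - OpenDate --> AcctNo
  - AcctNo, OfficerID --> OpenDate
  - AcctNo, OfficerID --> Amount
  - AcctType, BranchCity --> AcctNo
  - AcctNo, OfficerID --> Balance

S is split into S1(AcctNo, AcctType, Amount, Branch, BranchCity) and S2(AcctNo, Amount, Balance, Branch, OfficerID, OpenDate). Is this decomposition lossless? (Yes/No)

No

Common attributes: {AcctNo, Amount, Branch}; their closure is {AcctNo, Amount, Branch}.
S1 ⊄ {AcctNo, Amount, Branch} and S2 ⊄ {AcctNo, Amount, Branch}, so the split is lossy.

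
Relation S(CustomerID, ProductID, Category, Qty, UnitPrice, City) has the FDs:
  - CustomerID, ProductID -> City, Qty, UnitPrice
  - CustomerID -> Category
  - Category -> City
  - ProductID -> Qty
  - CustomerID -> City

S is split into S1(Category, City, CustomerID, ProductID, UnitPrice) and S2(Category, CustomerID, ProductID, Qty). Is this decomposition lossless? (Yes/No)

The shared attributes are {Category, CustomerID, ProductID} and {Category, CustomerID, ProductID}⁺ = {Category, City, CustomerID, ProductID, Qty, UnitPrice}.
This includes all of S1, so the common attributes are a superkey of S1 — the join is lossless.

Yes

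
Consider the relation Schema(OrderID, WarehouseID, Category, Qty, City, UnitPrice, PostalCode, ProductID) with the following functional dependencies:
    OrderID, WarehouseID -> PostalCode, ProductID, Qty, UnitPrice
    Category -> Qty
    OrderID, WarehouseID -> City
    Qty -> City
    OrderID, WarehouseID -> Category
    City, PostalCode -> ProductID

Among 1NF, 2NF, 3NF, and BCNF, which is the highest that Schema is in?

2NF

Candidate key: {OrderID, WarehouseID}. Prime attributes: {OrderID, WarehouseID}.
Category -> Qty: {Category}⁺ = {Category, City, Qty}, which is not all of the attributes, so the left side is not a superkey — BCNF is violated.
Category -> Qty determines the non-prime attribute {Qty} from a non-superkey — 3NF is violated.
No non-prime attribute depends on a proper subset of any candidate key, so 2NF holds.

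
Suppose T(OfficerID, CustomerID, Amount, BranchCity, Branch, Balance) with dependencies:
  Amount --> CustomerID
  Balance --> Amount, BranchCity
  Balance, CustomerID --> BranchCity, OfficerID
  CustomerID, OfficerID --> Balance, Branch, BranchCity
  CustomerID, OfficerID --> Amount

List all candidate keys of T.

{Amount, OfficerID}, {Balance}, {CustomerID, OfficerID}

{Balance}⁺ = {Amount, Balance, Branch, BranchCity, CustomerID, OfficerID} — all of the relation — so {Balance} is a candidate key.
{Amount, OfficerID}⁺ = {Amount, Balance, Branch, BranchCity, CustomerID, OfficerID} — all of the relation — so {Amount, OfficerID} is a candidate key.
{CustomerID, OfficerID}⁺ = {Amount, Balance, Branch, BranchCity, CustomerID, OfficerID} — all of the relation — so {CustomerID, OfficerID} is a candidate key.
These are minimal and exhaustive — every other superkey contains one of them.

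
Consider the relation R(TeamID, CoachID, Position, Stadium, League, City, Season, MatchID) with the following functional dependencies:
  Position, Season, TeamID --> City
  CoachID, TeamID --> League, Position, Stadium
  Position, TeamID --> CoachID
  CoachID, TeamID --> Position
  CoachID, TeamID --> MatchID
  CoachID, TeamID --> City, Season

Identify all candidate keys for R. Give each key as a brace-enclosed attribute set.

{CoachID, TeamID}, {Position, TeamID}

{TeamID} never appears on the right of any FD, so every key must include it.
{CoachID, TeamID} is a candidate key since {CoachID, TeamID}⁺ = {City, CoachID, League, MatchID, Position, Season, Stadium, TeamID} covers every attribute.
{Position, TeamID} is a candidate key since {Position, TeamID}⁺ = {City, CoachID, League, MatchID, Position, Season, Stadium, TeamID} covers every attribute.
Any other superkey properly contains one of these, so there are no further candidate keys.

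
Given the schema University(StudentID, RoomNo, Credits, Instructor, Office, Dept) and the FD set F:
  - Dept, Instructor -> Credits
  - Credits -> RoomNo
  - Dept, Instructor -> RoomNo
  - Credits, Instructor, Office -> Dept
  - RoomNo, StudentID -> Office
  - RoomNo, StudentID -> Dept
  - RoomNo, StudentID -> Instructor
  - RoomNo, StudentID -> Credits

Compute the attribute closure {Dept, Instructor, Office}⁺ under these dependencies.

Start with {Dept, Instructor, Office}.
Dept, Instructor -> Credits applies; add {Credits} → now {Credits, Dept, Instructor, Office}.
Credits -> RoomNo applies; add {RoomNo} → now {Credits, Dept, Instructor, Office, RoomNo}.
No further FD applies.

{Credits, Dept, Instructor, Office, RoomNo}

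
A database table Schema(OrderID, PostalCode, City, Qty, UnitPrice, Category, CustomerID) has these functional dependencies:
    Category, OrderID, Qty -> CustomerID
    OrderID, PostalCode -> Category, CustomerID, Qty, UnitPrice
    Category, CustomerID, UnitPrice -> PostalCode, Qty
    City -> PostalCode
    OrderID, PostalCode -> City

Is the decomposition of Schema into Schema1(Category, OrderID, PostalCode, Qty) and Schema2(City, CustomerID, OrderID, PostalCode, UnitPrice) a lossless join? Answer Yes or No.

Yes

The shared attributes are {OrderID, PostalCode} and {OrderID, PostalCode}⁺ = {Category, City, CustomerID, OrderID, PostalCode, Qty, UnitPrice}.
Since Schema1 ⊆ {Category, City, CustomerID, OrderID, PostalCode, Qty, UnitPrice}, the intersection is a superkey of Schema1; the decomposition is lossless.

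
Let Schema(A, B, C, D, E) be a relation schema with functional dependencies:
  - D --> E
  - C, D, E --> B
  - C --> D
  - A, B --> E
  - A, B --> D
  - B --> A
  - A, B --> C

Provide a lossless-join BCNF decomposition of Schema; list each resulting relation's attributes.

{A, B, C, D}; {D, E}

Candidate keys of the original relation: {B}, {C}.
Within {A, B, C, D, E}: {D}⁺ ∩ {A, B, C, D, E} = {D, E}, not the whole set, so D --> E violates BCNF; decompose into {D, E} and {A, B, C, D}.
{D, E} is in BCNF.
{A, B, C, D} is in BCNF.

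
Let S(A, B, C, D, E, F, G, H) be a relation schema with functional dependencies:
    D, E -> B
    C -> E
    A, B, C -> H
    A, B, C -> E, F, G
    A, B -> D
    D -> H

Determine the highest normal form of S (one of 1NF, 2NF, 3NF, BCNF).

Candidate keys: {A, B, C}, {A, C, D}. Prime attributes: {A, B, C, D}.
D, E -> B breaks BCNF: {D, E}⁺ = {B, D, E, H}, so {D, E} is not a superkey.
C -> E has non-prime {E} on the right and a non-superkey on the left, so 3NF fails.
The proper key subset {C} of {A, B, C} determines non-prime {E}, so the relation is not even in 2NF.

1NF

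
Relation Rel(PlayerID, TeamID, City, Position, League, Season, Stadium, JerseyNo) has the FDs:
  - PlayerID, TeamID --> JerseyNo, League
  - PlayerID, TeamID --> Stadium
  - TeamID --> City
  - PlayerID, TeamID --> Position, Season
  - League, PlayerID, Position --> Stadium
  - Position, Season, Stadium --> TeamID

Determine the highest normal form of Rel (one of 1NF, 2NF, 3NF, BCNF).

Candidate keys: {League, PlayerID, Position, Season}, {PlayerID, Position, Season, Stadium}, {PlayerID, TeamID}. Prime attributes: {League, PlayerID, Position, Season, Stadium, TeamID}.
TeamID --> City breaks BCNF: {TeamID}⁺ = {City, TeamID}, so {TeamID} is not a superkey.
Because {City} is non-prime and the left side of TeamID --> City is not a superkey, the relation is not in 3NF.
Since {TeamID} ⊂ {PlayerID, TeamID} and {TeamID}⁺ ⊇ {City} with {City} non-prime, there is a partial dependency; 2NF fails.

1NF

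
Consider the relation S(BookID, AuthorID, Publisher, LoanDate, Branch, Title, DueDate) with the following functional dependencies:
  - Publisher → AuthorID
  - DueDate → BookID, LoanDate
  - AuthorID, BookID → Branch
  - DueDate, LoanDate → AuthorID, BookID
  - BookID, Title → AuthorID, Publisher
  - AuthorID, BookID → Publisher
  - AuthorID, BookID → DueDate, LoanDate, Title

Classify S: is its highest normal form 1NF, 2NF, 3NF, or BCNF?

3NF

Candidate keys: {AuthorID, BookID}, {BookID, Publisher}, {BookID, Title}, {DueDate}. Prime attributes: {AuthorID, BookID, DueDate, Publisher, Title}.
For Publisher → AuthorID we have {Publisher}⁺ = {AuthorID, Publisher}; {Publisher} is not a superkey, so BCNF fails.
Its right-hand attributes {AuthorID} are all prime, as are those of every other non-superkey FD — the relation is in 3NF.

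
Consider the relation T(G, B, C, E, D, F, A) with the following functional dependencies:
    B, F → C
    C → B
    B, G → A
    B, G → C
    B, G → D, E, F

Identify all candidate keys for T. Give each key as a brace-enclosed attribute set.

{B, G}, {C, G}

{G} never appears on the right of any FD, so every key must include it.
{B, G}⁺ = {A, B, C, D, E, F, G} — all of the relation — so {B, G} is a candidate key.
{C, G}⁺ = {A, B, C, D, E, F, G} — all of the relation — so {C, G} is a candidate key.
These are minimal and exhaustive — every other superkey contains one of them.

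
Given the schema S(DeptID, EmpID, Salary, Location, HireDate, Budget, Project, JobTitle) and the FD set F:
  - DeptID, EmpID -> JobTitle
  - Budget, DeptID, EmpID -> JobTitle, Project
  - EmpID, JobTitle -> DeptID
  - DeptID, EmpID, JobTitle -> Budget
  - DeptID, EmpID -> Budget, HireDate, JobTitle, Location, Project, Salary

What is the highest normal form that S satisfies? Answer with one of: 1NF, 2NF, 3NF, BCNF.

BCNF

Candidate keys: {DeptID, EmpID}, {EmpID, JobTitle}. Prime attributes: {DeptID, EmpID, JobTitle}.
Each dependency's left side is a superkey — BCNF holds.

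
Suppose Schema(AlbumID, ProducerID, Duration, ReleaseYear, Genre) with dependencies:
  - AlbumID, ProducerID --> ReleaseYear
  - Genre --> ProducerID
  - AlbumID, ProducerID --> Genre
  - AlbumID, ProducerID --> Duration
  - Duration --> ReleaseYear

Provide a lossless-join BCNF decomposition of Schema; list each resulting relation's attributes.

{AlbumID, Duration, Genre}; {Duration, ReleaseYear}; {Genre, ProducerID}

Candidate keys of the original relation: {AlbumID, Genre}, {AlbumID, ProducerID}.
Within {AlbumID, Duration, Genre, ProducerID, ReleaseYear}: {Genre}⁺ ∩ {AlbumID, Duration, Genre, ProducerID, ReleaseYear} = {Genre, ProducerID}, not the whole set, so Genre --> ProducerID violates BCNF; decompose into {Genre, ProducerID} and {AlbumID, Duration, Genre, ReleaseYear}.
{Genre, ProducerID} is in BCNF.
Within {AlbumID, Duration, Genre, ReleaseYear}: {Duration}⁺ ∩ {AlbumID, Duration, Genre, ReleaseYear} = {Duration, ReleaseYear}, not the whole set, so Duration --> ReleaseYear violates BCNF; decompose into {Duration, ReleaseYear} and {AlbumID, Duration, Genre}.
{Duration, ReleaseYear} is in BCNF.
{AlbumID, Duration, Genre} is in BCNF.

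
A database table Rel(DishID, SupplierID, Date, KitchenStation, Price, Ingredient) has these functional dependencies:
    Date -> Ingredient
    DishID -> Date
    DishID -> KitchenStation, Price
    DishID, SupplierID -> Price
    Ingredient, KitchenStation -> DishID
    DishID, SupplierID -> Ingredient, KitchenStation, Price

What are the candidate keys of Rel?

No FD produces {SupplierID}, so it must be in every candidate key.
{DishID, SupplierID}⁺ = {Date, DishID, Ingredient, KitchenStation, Price, SupplierID}, which is every attribute, so {DishID, SupplierID} is a candidate key.
{Date, KitchenStation, SupplierID}⁺ = {Date, DishID, Ingredient, KitchenStation, Price, SupplierID}, which is every attribute, so {Date, KitchenStation, SupplierID} is a candidate key.
{Ingredient, KitchenStation, SupplierID}⁺ = {Date, DishID, Ingredient, KitchenStation, Price, SupplierID}, which is every attribute, so {Ingredient, KitchenStation, SupplierID} is a candidate key.
Any other superkey properly contains one of these, so there are no further candidate keys.

{Date, KitchenStation, SupplierID}, {DishID, SupplierID}, {Ingredient, KitchenStation, SupplierID}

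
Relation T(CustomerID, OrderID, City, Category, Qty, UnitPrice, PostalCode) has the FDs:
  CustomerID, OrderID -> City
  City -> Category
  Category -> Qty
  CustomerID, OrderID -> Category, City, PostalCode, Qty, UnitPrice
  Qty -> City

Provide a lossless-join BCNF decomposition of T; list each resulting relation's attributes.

Candidate key of the original relation: {CustomerID, OrderID}.
{Category, City, CustomerID, OrderID, PostalCode, Qty, UnitPrice}: {City} determines {Category, City, Qty} here but is not a superkey — split on City -> Category, Qty, giving {Category, City, Qty} and {City, CustomerID, OrderID, PostalCode, UnitPrice}.
{Category, City, Qty} is in BCNF.
{City, CustomerID, OrderID, PostalCode, UnitPrice} is in BCNF.

{Category, City, Qty}; {City, CustomerID, OrderID, PostalCode, UnitPrice}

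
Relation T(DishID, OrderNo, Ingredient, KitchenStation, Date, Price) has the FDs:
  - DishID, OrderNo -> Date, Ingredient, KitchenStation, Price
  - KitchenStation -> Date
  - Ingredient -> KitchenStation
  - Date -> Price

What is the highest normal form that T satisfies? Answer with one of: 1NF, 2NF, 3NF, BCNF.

2NF

Candidate key: {DishID, OrderNo}. Prime attributes: {DishID, OrderNo}.
KitchenStation -> Date breaks BCNF: {KitchenStation}⁺ = {Date, KitchenStation, Price}, so {KitchenStation} is not a superkey.
KitchenStation -> Date has non-prime {Date} on the right and a non-superkey on the left, so 3NF fails.
Checking every proper subset of each key, none determines a non-prime attribute — 2NF is satisfied.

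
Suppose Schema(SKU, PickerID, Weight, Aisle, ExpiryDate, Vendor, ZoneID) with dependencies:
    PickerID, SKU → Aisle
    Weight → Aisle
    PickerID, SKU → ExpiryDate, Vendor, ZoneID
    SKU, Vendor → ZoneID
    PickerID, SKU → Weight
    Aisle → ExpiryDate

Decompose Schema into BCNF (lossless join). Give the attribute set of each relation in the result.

{Aisle, ExpiryDate}; {Aisle, Weight}; {PickerID, SKU, Vendor, Weight}; {SKU, Vendor, ZoneID}

Candidate key of the original relation: {PickerID, SKU}.
{Aisle, ExpiryDate, PickerID, SKU, Vendor, Weight, ZoneID}: {Weight} determines {Aisle, ExpiryDate, Weight} here but is not a superkey — split on Weight → Aisle, ExpiryDate, giving {Aisle, ExpiryDate, Weight} and {PickerID, SKU, Vendor, Weight, ZoneID}.
{Aisle, ExpiryDate, Weight}: {Aisle} determines {Aisle, ExpiryDate} here but is not a superkey — split on Aisle → ExpiryDate, giving {Aisle, ExpiryDate} and {Aisle, Weight}.
{Aisle, ExpiryDate}: every determinant is a superkey — BCNF.
{Aisle, Weight}: every determinant is a superkey — BCNF.
{PickerID, SKU, Vendor, Weight, ZoneID}: {SKU, Vendor} determines {SKU, Vendor, ZoneID} here but is not a superkey — split on SKU, Vendor → ZoneID, giving {SKU, Vendor, ZoneID} and {PickerID, SKU, Vendor, Weight}.
{SKU, Vendor, ZoneID}: every determinant is a superkey — BCNF.
{PickerID, SKU, Vendor, Weight}: every determinant is a superkey — BCNF.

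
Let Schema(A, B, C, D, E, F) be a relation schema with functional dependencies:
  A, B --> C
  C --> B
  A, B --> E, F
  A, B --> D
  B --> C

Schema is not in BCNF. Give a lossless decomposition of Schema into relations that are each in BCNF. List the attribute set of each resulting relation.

Candidate keys of the original relation: {A, B}, {A, C}.
In {A, B, C, D, E, F}, {C} is not a superkey ({C}⁺ restricted to this set is {B, C}), so split on C --> B into {B, C} and {A, C, D, E, F}.
{B, C} is in BCNF.
{A, C, D, E, F} is in BCNF.

{A, C, D, E, F}; {B, C}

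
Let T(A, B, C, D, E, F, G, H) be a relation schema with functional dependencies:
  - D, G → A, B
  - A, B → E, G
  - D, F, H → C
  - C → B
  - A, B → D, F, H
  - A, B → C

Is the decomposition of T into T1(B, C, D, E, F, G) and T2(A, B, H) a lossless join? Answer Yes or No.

No

T1 ∩ T2 = {B}; its closure under F is {B}.
The closure covers neither T1 nor T2 entirely; the join is not lossless.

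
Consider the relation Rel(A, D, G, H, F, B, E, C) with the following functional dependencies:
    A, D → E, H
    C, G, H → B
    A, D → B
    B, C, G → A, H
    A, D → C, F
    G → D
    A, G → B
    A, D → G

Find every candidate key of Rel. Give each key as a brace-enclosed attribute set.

{A, D} is a candidate key since {A, D}⁺ = {A, B, C, D, E, F, G, H} covers every attribute.
{A, G} is a candidate key since {A, G}⁺ = {A, B, C, D, E, F, G, H} covers every attribute.
{B, C, G} is a candidate key since {B, C, G}⁺ = {A, B, C, D, E, F, G, H} covers every attribute.
{C, G, H} is a candidate key since {C, G, H}⁺ = {A, B, C, D, E, F, G, H} covers every attribute.
Any other superkey properly contains one of these, so there are no further candidate keys.

{A, D}, {A, G}, {B, C, G}, {C, G, H}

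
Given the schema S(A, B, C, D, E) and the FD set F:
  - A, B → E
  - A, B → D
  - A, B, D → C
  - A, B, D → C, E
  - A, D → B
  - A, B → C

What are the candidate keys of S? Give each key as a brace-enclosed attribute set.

{A, B}, {A, D}

{A} never appears on the right of any FD, so every key must include it.
{A, B}⁺ = {A, B, C, D, E} — all of the relation — so {A, B} is a candidate key.
{A, D}⁺ = {A, B, C, D, E} — all of the relation — so {A, D} is a candidate key.
These are minimal and exhaustive — every other superkey contains one of them.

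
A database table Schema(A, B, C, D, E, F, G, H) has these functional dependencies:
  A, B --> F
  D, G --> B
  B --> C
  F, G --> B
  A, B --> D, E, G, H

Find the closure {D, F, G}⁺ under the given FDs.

{B, C, D, F, G}

Start with {D, F, G}.
D, G --> B applies; add {B} → now {B, D, F, G}.
B --> C applies; add {C} → now {B, C, D, F, G}.
No further FD applies.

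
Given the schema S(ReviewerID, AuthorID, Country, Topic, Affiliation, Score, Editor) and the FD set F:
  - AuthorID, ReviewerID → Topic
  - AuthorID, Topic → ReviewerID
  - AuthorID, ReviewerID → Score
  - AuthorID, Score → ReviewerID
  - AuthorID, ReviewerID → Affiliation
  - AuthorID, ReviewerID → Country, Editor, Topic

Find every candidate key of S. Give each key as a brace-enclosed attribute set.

{AuthorID, ReviewerID}, {AuthorID, Score}, {AuthorID, Topic}

{AuthorID} never appears on the right of any FD, so every key must include it.
{AuthorID, ReviewerID} is a candidate key since {AuthorID, ReviewerID}⁺ = {Affiliation, AuthorID, Country, Editor, ReviewerID, Score, Topic} covers every attribute.
{AuthorID, Score} is a candidate key since {AuthorID, Score}⁺ = {Affiliation, AuthorID, Country, Editor, ReviewerID, Score, Topic} covers every attribute.
{AuthorID, Topic} is a candidate key since {AuthorID, Topic}⁺ = {Affiliation, AuthorID, Country, Editor, ReviewerID, Score, Topic} covers every attribute.
Any other superkey properly contains one of these, so there are no further candidate keys.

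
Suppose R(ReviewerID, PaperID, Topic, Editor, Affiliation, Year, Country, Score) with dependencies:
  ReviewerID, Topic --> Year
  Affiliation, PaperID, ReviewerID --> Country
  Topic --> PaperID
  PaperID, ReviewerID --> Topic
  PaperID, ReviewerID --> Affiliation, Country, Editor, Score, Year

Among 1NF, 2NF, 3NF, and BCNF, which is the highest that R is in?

3NF

Candidate keys: {PaperID, ReviewerID}, {ReviewerID, Topic}. Prime attributes: {PaperID, ReviewerID, Topic}.
Topic --> PaperID: {Topic}⁺ = {PaperID, Topic}, which is not all of the attributes, so the left side is not a superkey — BCNF is violated.
But every attribute on its right side ({PaperID}) is prime, and the same holds for every other non-superkey FD, so 3NF still holds.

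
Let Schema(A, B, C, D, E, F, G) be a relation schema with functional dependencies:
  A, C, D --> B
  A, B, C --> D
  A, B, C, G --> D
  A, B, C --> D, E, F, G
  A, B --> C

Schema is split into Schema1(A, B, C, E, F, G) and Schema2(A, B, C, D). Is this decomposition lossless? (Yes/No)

Common attributes: {A, B, C}; their closure is {A, B, C, D, E, F, G}.
Schema1 is contained in that closure, so Schema1 ∩ Schema2 --> Schema1 holds and the join is lossless.

Yes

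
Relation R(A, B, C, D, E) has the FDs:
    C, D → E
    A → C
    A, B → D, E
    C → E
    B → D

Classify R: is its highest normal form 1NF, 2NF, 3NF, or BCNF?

Candidate key: {A, B}. Prime attributes: {A, B}.
C, D → E: {C, D}⁺ = {C, D, E}, which is not all of the attributes, so the left side is not a superkey — BCNF is violated.
C, D → E has non-prime {E} on the right and a non-superkey on the left, so 3NF fails.
The proper key subset {A} of {A, B} determines non-prime {C, E}, so the relation is not even in 2NF.

1NF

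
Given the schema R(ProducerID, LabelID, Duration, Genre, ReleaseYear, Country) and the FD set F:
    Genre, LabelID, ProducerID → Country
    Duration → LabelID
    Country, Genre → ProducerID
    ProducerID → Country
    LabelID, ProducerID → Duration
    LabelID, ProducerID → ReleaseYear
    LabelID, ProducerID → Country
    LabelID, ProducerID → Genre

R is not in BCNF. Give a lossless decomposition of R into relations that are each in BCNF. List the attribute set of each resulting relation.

{Country, Duration, Genre, ReleaseYear}; {Country, ProducerID}; {Duration, LabelID}; {Genre, ProducerID}

Candidate keys of the original relation: {Country, Duration, Genre}, {Country, Genre, LabelID}, {Duration, ProducerID}, {LabelID, ProducerID}.
In {Country, Duration, Genre, LabelID, ProducerID, ReleaseYear}, {Duration} is not a superkey ({Duration}⁺ restricted to this set is {Duration, LabelID}), so split on Duration → LabelID into {Duration, LabelID} and {Country, Duration, Genre, ProducerID, ReleaseYear}.
{Duration, LabelID}: every determinant is a superkey — BCNF.
In {Country, Duration, Genre, ProducerID, ReleaseYear}, {Country, Genre} is not a superkey ({Country, Genre}⁺ restricted to this set is {Country, Genre, ProducerID}), so split on Country, Genre → ProducerID into {Country, Genre, ProducerID} and {Country, Duration, Genre, ReleaseYear}.
In {Country, Genre, ProducerID}, {ProducerID} is not a superkey ({ProducerID}⁺ restricted to this set is {Country, ProducerID}), so split on ProducerID → Country into {Country, ProducerID} and {Genre, ProducerID}.
{Country, ProducerID}: every determinant is a superkey — BCNF.
{Genre, ProducerID}: every determinant is a superkey — BCNF.
{Country, Duration, Genre, ReleaseYear}: every determinant is a superkey — BCNF.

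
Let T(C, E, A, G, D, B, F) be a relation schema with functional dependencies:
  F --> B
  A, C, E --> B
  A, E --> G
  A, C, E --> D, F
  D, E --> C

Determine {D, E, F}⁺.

Start with {D, E, F}.
F --> B applies; add {B} → now {B, D, E, F}.
D, E --> C applies; add {C} → now {B, C, D, E, F}.
No further FD applies.

{B, C, D, E, F}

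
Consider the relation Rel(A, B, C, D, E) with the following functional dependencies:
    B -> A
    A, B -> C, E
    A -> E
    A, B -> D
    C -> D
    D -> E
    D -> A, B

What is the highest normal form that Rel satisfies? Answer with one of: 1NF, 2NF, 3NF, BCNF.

2NF

Candidate keys: {B}, {C}, {D}. Prime attributes: {B, C, D}.
A -> E: {A}⁺ = {A, E}, which is not all of the attributes, so the left side is not a superkey — BCNF is violated.
Because {E} is non-prime and the left side of A -> E is not a superkey, the relation is not in 3NF.
With only single-attribute keys there can be no partial dependency, so 2NF holds.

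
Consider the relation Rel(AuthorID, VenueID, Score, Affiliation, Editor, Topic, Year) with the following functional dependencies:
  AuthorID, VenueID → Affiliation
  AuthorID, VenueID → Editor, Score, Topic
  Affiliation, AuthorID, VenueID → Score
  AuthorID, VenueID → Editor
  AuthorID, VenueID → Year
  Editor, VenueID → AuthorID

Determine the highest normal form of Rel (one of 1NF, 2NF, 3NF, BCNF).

BCNF

Candidate keys: {AuthorID, VenueID}, {Editor, VenueID}. Prime attributes: {AuthorID, Editor, VenueID}.
Every FD has a superkey on the left, so the relation is in BCNF.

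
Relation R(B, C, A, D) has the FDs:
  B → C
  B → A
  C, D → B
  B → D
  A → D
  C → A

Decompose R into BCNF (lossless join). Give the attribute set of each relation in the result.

{A, B, C}; {A, D}

Candidate keys of the original relation: {B}, {C}.
In {A, B, C, D}, {A} is not a superkey ({A}⁺ restricted to this set is {A, D}), so split on A → D into {A, D} and {A, B, C}.
{A, D} is in BCNF.
{A, B, C} is in BCNF.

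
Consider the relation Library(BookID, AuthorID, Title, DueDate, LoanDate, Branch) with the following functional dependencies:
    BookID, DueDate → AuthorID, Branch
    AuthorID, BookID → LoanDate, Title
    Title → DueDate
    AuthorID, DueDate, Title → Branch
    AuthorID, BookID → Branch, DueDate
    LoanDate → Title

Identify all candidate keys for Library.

{AuthorID, BookID}, {BookID, DueDate}, {BookID, LoanDate}, {BookID, Title}

No FD produces {BookID}, so it must be in every candidate key.
{AuthorID, BookID} is a candidate key since {AuthorID, BookID}⁺ = {AuthorID, BookID, Branch, DueDate, LoanDate, Title} covers every attribute.
{BookID, DueDate} is a candidate key since {BookID, DueDate}⁺ = {AuthorID, BookID, Branch, DueDate, LoanDate, Title} covers every attribute.
{BookID, LoanDate} is a candidate key since {BookID, LoanDate}⁺ = {AuthorID, BookID, Branch, DueDate, LoanDate, Title} covers every attribute.
{BookID, Title} is a candidate key since {BookID, Title}⁺ = {AuthorID, BookID, Branch, DueDate, LoanDate, Title} covers every attribute.
Any other superkey properly contains one of these, so there are no further candidate keys.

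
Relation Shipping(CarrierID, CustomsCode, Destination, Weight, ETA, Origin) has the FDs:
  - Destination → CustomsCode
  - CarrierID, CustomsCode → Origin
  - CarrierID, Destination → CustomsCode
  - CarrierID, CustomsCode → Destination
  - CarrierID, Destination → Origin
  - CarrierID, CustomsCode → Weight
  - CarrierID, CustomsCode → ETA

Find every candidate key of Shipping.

No FD produces {CarrierID}, so it must be in every candidate key.
{CarrierID, CustomsCode} is a candidate key since {CarrierID, CustomsCode}⁺ = {CarrierID, CustomsCode, Destination, ETA, Origin, Weight} covers every attribute.
{CarrierID, Destination} is a candidate key since {CarrierID, Destination}⁺ = {CarrierID, CustomsCode, Destination, ETA, Origin, Weight} covers every attribute.
Any other superkey properly contains one of these, so there are no further candidate keys.

{CarrierID, CustomsCode}, {CarrierID, Destination}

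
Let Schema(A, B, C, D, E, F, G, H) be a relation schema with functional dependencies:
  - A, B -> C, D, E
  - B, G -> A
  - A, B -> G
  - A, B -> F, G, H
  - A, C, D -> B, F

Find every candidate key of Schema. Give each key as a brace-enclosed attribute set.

{A, B}, {A, C, D}, {B, G}

Closure of {A, B} is {A, B, C, D, E, F, G, H}, the whole schema; {A, B} is a candidate key.
Closure of {B, G} is {A, B, C, D, E, F, G, H}, the whole schema; {B, G} is a candidate key.
Closure of {A, C, D} is {A, B, C, D, E, F, G, H}, the whole schema; {A, C, D} is a candidate key.
No proper subset of any of these is a key, and no other minimal superkey exists.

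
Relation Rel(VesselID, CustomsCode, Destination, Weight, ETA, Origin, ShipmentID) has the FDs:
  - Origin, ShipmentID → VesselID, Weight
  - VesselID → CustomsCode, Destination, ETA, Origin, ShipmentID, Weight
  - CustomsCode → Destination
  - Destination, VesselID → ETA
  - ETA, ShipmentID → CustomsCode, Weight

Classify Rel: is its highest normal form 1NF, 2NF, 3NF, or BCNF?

2NF

Candidate keys: {Origin, ShipmentID}, {VesselID}. Prime attributes: {Origin, ShipmentID, VesselID}.
CustomsCode → Destination breaks BCNF: {CustomsCode}⁺ = {CustomsCode, Destination}, so {CustomsCode} is not a superkey.
CustomsCode → Destination determines the non-prime attribute {Destination} from a non-superkey — 3NF is violated.
No proper subset of a key has a non-prime attribute in its closure, so there is no partial dependency; 2NF holds.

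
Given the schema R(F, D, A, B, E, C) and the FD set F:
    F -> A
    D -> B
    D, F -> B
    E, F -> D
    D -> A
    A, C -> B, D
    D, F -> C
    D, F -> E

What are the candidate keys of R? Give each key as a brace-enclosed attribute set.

{C, F}, {D, F}, {E, F}

Attributes never on any right-hand side: {F} — every candidate key must contain it.
{C, F}⁺ = {A, B, C, D, E, F} — all of the relation — so {C, F} is a candidate key.
{D, F}⁺ = {A, B, C, D, E, F} — all of the relation — so {D, F} is a candidate key.
{E, F}⁺ = {A, B, C, D, E, F} — all of the relation — so {E, F} is a candidate key.
No proper subset of any of these is a key, and no other minimal superkey exists.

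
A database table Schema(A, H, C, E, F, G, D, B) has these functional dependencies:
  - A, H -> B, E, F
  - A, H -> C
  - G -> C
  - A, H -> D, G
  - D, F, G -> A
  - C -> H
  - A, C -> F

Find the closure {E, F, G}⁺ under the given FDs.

Start with {E, F, G}.
G -> C applies; add {C} → now {C, E, F, G}.
C -> H applies; add {H} → now {C, E, F, G, H}.
No further FD applies.

{C, E, F, G, H}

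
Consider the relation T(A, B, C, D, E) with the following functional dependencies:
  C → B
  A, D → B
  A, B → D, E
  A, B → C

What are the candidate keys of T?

{A, B}, {A, C}, {A, D}

Attributes never on any right-hand side: {A} — every candidate key must contain it.
{A, B} is a candidate key since {A, B}⁺ = {A, B, C, D, E} covers every attribute.
{A, C} is a candidate key since {A, C}⁺ = {A, B, C, D, E} covers every attribute.
{A, D} is a candidate key since {A, D}⁺ = {A, B, C, D, E} covers every attribute.
Any other superkey properly contains one of these, so there are no further candidate keys.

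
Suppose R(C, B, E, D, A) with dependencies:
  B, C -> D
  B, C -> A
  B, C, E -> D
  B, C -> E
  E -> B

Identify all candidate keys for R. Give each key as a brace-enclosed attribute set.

{B, C}, {C, E}

{C} never appears on the right of any FD, so every key must include it.
{B, C} is a candidate key since {B, C}⁺ = {A, B, C, D, E} covers every attribute.
{C, E} is a candidate key since {C, E}⁺ = {A, B, C, D, E} covers every attribute.
These are minimal and exhaustive — every other superkey contains one of them.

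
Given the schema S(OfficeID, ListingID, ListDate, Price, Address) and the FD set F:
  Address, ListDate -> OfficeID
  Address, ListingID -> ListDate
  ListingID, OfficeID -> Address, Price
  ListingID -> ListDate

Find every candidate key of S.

{Address, ListingID}, {ListingID, OfficeID}

No FD produces {ListingID}, so it must be in every candidate key.
Closure of {Address, ListingID} is {Address, ListDate, ListingID, OfficeID, Price}, the whole schema; {Address, ListingID} is a candidate key.
Closure of {ListingID, OfficeID} is {Address, ListDate, ListingID, OfficeID, Price}, the whole schema; {ListingID, OfficeID} is a candidate key.
These are minimal and exhaustive — every other superkey contains one of them.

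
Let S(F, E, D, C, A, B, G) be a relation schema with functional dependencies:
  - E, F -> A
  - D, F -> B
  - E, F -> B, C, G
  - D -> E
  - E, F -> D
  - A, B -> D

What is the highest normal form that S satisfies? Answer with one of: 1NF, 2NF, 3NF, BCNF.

Candidate keys: {A, B, F}, {D, F}, {E, F}. Prime attributes: {A, B, D, E, F}.
D -> E: {D}⁺ = {D, E}, which is not all of the attributes, so the left side is not a superkey — BCNF is violated.
Its right-hand attributes {E} are all prime, as are those of every other non-superkey FD — the relation is in 3NF.

3NF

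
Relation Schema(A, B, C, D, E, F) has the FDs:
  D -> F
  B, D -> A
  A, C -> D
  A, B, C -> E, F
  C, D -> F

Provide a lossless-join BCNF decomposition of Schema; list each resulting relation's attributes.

{A, B, D}; {B, C, D, E}; {D, F}

Candidate keys of the original relation: {A, B, C}, {B, C, D}.
{A, B, C, D, E, F}: {D} determines {D, F} here but is not a superkey — split on D -> F, giving {D, F} and {A, B, C, D, E}.
{D, F} is in BCNF.
{A, B, C, D, E}: {B, D} determines {A, B, D} here but is not a superkey — split on B, D -> A, giving {A, B, D} and {B, C, D, E}.
{A, B, D} is in BCNF.
{B, C, D, E} is in BCNF.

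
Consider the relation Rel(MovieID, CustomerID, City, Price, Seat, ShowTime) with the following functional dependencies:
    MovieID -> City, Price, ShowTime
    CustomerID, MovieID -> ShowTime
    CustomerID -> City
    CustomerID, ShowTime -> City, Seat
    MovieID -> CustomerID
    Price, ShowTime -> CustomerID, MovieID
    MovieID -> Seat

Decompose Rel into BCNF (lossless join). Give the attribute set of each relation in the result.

{City, CustomerID}; {CustomerID, MovieID, Price, ShowTime}; {CustomerID, Seat, ShowTime}

Candidate keys of the original relation: {MovieID}, {Price, ShowTime}.
{City, CustomerID, MovieID, Price, Seat, ShowTime}: {CustomerID} determines {City, CustomerID} here but is not a superkey — split on CustomerID -> City, giving {City, CustomerID} and {CustomerID, MovieID, Price, Seat, ShowTime}.
{City, CustomerID} is in BCNF.
{CustomerID, MovieID, Price, Seat, ShowTime}: {CustomerID, ShowTime} determines {CustomerID, Seat, ShowTime} here but is not a superkey — split on CustomerID, ShowTime -> Seat, giving {CustomerID, Seat, ShowTime} and {CustomerID, MovieID, Price, ShowTime}.
{CustomerID, Seat, ShowTime} is in BCNF.
{CustomerID, MovieID, Price, ShowTime} is in BCNF.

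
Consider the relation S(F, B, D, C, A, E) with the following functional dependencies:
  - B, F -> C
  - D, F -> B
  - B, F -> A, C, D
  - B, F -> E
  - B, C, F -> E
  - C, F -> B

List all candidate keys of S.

No FD produces {F}, so it must be in every candidate key.
{B, F}⁺ = {A, B, C, D, E, F}, which is every attribute, so {B, F} is a candidate key.
{C, F}⁺ = {A, B, C, D, E, F}, which is every attribute, so {C, F} is a candidate key.
{D, F}⁺ = {A, B, C, D, E, F}, which is every attribute, so {D, F} is a candidate key.
Any other superkey properly contains one of these, so there are no further candidate keys.

{B, F}, {C, F}, {D, F}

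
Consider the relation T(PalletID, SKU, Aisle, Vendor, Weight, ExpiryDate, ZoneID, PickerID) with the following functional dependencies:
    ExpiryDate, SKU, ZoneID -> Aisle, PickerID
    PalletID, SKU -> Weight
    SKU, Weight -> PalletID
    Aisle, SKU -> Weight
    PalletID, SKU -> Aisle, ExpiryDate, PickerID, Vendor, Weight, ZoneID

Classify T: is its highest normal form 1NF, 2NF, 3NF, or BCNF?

Candidate keys: {Aisle, SKU}, {ExpiryDate, SKU, ZoneID}, {PalletID, SKU}, {SKU, Weight}. Prime attributes: {Aisle, ExpiryDate, PalletID, SKU, Weight, ZoneID}.
Every FD has a superkey on the left, so the relation is in BCNF.

BCNF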